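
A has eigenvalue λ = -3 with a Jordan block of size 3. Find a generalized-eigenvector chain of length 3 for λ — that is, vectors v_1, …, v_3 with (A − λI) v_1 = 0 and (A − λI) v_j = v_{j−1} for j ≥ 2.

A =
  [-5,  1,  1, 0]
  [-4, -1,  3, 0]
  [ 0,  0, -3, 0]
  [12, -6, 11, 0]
A Jordan chain for λ = -3 of length 3:
v_1 = (-4, -8, 0, 0)ᵀ
v_2 = (-10, -24, 0, -8)ᵀ
v_3 = (3, 0, -4, 0)ᵀ

Let N = A − (-3)·I. We want v_3 with N^3 v_3 = 0 but N^2 v_3 ≠ 0; then v_{j-1} := N · v_j for j = 3, …, 2.

Pick v_3 = (3, 0, -4, 0)ᵀ.
Then v_2 = N · v_3 = (-10, -24, 0, -8)ᵀ.
Then v_1 = N · v_2 = (-4, -8, 0, 0)ᵀ.

Sanity check: (A − (-3)·I) v_1 = (0, 0, 0, 0)ᵀ = 0. ✓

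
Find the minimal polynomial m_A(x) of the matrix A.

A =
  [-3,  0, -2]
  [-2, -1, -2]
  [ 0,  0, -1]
x^2 + 4*x + 3

The characteristic polynomial is χ_A(x) = (x + 1)^2*(x + 3), so the eigenvalues are known. The minimal polynomial is
  m_A(x) = Π_λ (x − λ)^{k_λ}
where k_λ is the size of the *largest* Jordan block for λ (equivalently, the smallest k with (A − λI)^k v = 0 for every generalised eigenvector v of λ).

  λ = -3: largest Jordan block has size 1, contributing (x + 3)
  λ = -1: largest Jordan block has size 1, contributing (x + 1)

So m_A(x) = (x + 1)*(x + 3) = x^2 + 4*x + 3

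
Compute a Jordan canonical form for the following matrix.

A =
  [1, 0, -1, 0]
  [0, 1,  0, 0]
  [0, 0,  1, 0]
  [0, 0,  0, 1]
J_2(1) ⊕ J_1(1) ⊕ J_1(1)

The characteristic polynomial is
  det(x·I − A) = x^4 - 4*x^3 + 6*x^2 - 4*x + 1 = (x - 1)^4

Eigenvalues and multiplicities (the geometric multiplicity of λ is n − rank(A − λI), which equals the number of Jordan blocks for λ):
  λ = 1: algebraic multiplicity = 4, geometric multiplicity = 3

Determining the block sizes for each eigenvalue:
  λ = 1: 3 blocks summing to 4 forces exactly one block of size 2 and the rest size 1 → block sizes [2, 1, 1]

Assembling the blocks gives a Jordan form
J =
  [1, 1, 0, 0]
  [0, 1, 0, 0]
  [0, 0, 1, 0]
  [0, 0, 0, 1]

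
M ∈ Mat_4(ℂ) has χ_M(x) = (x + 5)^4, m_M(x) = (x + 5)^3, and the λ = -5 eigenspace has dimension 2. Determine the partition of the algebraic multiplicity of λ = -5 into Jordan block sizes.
Block sizes for λ = -5: [3, 1]

Step 1 — from the characteristic polynomial, algebraic multiplicity of λ = -5 is 4. From dim ker(M − (-5)·I) = 2, there are exactly 2 Jordan blocks for λ = -5.
Step 2 — from the minimal polynomial, the factor (x + 5)^3 tells us the largest block for λ = -5 has size 3.
Step 3 — with total size 4, 2 blocks, and largest block 3, the block sizes (in nonincreasing order) are [3, 1].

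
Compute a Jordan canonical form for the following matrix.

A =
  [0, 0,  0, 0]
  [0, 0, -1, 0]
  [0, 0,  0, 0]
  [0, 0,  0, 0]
J_2(0) ⊕ J_1(0) ⊕ J_1(0)

The characteristic polynomial is
  det(x·I − A) = x^4

Eigenvalues and multiplicities (the geometric multiplicity of λ is n − rank(A − λI), which equals the number of Jordan blocks for λ):
  λ = 0: algebraic multiplicity = 4, geometric multiplicity = 3

Determining the block sizes for each eigenvalue:
  λ = 0: 3 blocks summing to 4 forces exactly one block of size 2 and the rest size 1 → block sizes [2, 1, 1]

Assembling the blocks gives a Jordan form
J =
  [0, 1, 0, 0]
  [0, 0, 0, 0]
  [0, 0, 0, 0]
  [0, 0, 0, 0]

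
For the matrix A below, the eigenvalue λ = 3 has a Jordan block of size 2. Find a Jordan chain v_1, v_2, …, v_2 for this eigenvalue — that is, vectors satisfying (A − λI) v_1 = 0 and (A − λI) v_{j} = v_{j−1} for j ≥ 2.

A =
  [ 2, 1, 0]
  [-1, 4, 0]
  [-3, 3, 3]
A Jordan chain for λ = 3 of length 2:
v_1 = (-1, -1, -3)ᵀ
v_2 = (1, 0, 0)ᵀ

Let N = A − (3)·I. We want v_2 with N^2 v_2 = 0 but N^1 v_2 ≠ 0; then v_{j-1} := N · v_j for j = 2, …, 2.

Pick v_2 = (1, 0, 0)ᵀ.
Then v_1 = N · v_2 = (-1, -1, -3)ᵀ.

Sanity check: (A − (3)·I) v_1 = (0, 0, 0)ᵀ = 0. ✓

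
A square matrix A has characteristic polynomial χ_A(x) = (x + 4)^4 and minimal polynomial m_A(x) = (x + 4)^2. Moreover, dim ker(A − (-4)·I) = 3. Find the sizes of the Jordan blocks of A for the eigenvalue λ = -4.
Block sizes for λ = -4: [2, 1, 1]

Step 1 — from the characteristic polynomial, algebraic multiplicity of λ = -4 is 4. From dim ker(A − (-4)·I) = 3, there are exactly 3 Jordan blocks for λ = -4.
Step 2 — from the minimal polynomial, the factor (x + 4)^2 tells us the largest block for λ = -4 has size 2.
Step 3 — with total size 4, 3 blocks, and largest block 2, the block sizes (in nonincreasing order) are [2, 1, 1].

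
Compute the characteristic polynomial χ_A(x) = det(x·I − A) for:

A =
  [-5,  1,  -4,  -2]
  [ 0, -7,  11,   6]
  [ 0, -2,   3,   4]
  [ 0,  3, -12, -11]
x^4 + 20*x^3 + 150*x^2 + 500*x + 625

Expanding det(x·I − A) (e.g. by cofactor expansion or by noting that A is similar to its Jordan form J, which has the same characteristic polynomial as A) gives
  χ_A(x) = x^4 + 20*x^3 + 150*x^2 + 500*x + 625
which factors as (x + 5)^4. The eigenvalues (with algebraic multiplicities) are λ = -5 with multiplicity 4.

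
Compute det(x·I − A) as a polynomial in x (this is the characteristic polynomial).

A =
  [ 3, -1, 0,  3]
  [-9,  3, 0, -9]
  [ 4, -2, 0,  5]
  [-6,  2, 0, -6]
x^4

Expanding det(x·I − A) (e.g. by cofactor expansion or by noting that A is similar to its Jordan form J, which has the same characteristic polynomial as A) gives
  χ_A(x) = x^4
which factors as x^4. The eigenvalues (with algebraic multiplicities) are λ = 0 with multiplicity 4.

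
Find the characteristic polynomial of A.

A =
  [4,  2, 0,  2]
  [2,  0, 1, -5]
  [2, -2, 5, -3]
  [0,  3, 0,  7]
x^4 - 16*x^3 + 96*x^2 - 256*x + 256

Expanding det(x·I − A) (e.g. by cofactor expansion or by noting that A is similar to its Jordan form J, which has the same characteristic polynomial as A) gives
  χ_A(x) = x^4 - 16*x^3 + 96*x^2 - 256*x + 256
which factors as (x - 4)^4. The eigenvalues (with algebraic multiplicities) are λ = 4 with multiplicity 4.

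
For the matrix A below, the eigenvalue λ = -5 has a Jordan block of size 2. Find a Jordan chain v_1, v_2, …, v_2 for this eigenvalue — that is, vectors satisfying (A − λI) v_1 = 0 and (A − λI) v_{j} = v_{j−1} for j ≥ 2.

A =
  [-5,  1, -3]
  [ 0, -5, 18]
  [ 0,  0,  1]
A Jordan chain for λ = -5 of length 2:
v_1 = (1, 0, 0)ᵀ
v_2 = (0, 1, 0)ᵀ

Let N = A − (-5)·I. We want v_2 with N^2 v_2 = 0 but N^1 v_2 ≠ 0; then v_{j-1} := N · v_j for j = 2, …, 2.

Pick v_2 = (0, 1, 0)ᵀ.
Then v_1 = N · v_2 = (1, 0, 0)ᵀ.

Sanity check: (A − (-5)·I) v_1 = (0, 0, 0)ᵀ = 0. ✓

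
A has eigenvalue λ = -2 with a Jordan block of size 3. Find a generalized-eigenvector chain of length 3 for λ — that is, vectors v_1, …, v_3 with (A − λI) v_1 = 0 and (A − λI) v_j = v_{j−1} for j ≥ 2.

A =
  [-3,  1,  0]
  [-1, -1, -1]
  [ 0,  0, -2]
A Jordan chain for λ = -2 of length 3:
v_1 = (-1, -1, 0)ᵀ
v_2 = (0, -1, 0)ᵀ
v_3 = (0, 0, 1)ᵀ

Let N = A − (-2)·I. We want v_3 with N^3 v_3 = 0 but N^2 v_3 ≠ 0; then v_{j-1} := N · v_j for j = 3, …, 2.

Pick v_3 = (0, 0, 1)ᵀ.
Then v_2 = N · v_3 = (0, -1, 0)ᵀ.
Then v_1 = N · v_2 = (-1, -1, 0)ᵀ.

Sanity check: (A − (-2)·I) v_1 = (0, 0, 0)ᵀ = 0. ✓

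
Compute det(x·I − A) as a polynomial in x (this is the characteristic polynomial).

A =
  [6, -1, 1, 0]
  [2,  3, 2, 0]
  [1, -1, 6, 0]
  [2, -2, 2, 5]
x^4 - 20*x^3 + 150*x^2 - 500*x + 625

Expanding det(x·I − A) (e.g. by cofactor expansion or by noting that A is similar to its Jordan form J, which has the same characteristic polynomial as A) gives
  χ_A(x) = x^4 - 20*x^3 + 150*x^2 - 500*x + 625
which factors as (x - 5)^4. The eigenvalues (with algebraic multiplicities) are λ = 5 with multiplicity 4.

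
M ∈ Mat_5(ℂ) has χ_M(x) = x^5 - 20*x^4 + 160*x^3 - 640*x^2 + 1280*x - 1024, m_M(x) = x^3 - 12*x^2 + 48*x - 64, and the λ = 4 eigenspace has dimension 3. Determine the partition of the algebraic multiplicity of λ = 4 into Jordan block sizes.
Block sizes for λ = 4: [3, 1, 1]

Step 1 — from the characteristic polynomial, algebraic multiplicity of λ = 4 is 5. From dim ker(M − (4)·I) = 3, there are exactly 3 Jordan blocks for λ = 4.
Step 2 — from the minimal polynomial, the factor (x − 4)^3 tells us the largest block for λ = 4 has size 3.
Step 3 — with total size 5, 3 blocks, and largest block 3, the block sizes (in nonincreasing order) are [3, 1, 1].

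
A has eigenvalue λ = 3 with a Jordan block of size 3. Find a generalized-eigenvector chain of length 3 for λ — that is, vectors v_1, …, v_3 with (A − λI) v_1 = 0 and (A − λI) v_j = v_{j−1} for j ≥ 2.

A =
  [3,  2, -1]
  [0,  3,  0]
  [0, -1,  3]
A Jordan chain for λ = 3 of length 3:
v_1 = (1, 0, 0)ᵀ
v_2 = (2, 0, -1)ᵀ
v_3 = (0, 1, 0)ᵀ

Let N = A − (3)·I. We want v_3 with N^3 v_3 = 0 but N^2 v_3 ≠ 0; then v_{j-1} := N · v_j for j = 3, …, 2.

Pick v_3 = (0, 1, 0)ᵀ.
Then v_2 = N · v_3 = (2, 0, -1)ᵀ.
Then v_1 = N · v_2 = (1, 0, 0)ᵀ.

Sanity check: (A − (3)·I) v_1 = (0, 0, 0)ᵀ = 0. ✓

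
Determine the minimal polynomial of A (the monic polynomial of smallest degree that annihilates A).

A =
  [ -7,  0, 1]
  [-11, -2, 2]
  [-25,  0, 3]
x^3 + 6*x^2 + 12*x + 8

The characteristic polynomial is χ_A(x) = (x + 2)^3, so the eigenvalues are known. The minimal polynomial is
  m_A(x) = Π_λ (x − λ)^{k_λ}
where k_λ is the size of the *largest* Jordan block for λ (equivalently, the smallest k with (A − λI)^k v = 0 for every generalised eigenvector v of λ).

  λ = -2: largest Jordan block has size 3, contributing (x + 2)^3

So m_A(x) = (x + 2)^3 = x^3 + 6*x^2 + 12*x + 8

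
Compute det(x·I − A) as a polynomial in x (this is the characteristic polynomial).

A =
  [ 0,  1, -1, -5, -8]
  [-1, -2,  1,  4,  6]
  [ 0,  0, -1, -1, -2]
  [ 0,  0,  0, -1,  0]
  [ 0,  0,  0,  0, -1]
x^5 + 5*x^4 + 10*x^3 + 10*x^2 + 5*x + 1

Expanding det(x·I − A) (e.g. by cofactor expansion or by noting that A is similar to its Jordan form J, which has the same characteristic polynomial as A) gives
  χ_A(x) = x^5 + 5*x^4 + 10*x^3 + 10*x^2 + 5*x + 1
which factors as (x + 1)^5. The eigenvalues (with algebraic multiplicities) are λ = -1 with multiplicity 5.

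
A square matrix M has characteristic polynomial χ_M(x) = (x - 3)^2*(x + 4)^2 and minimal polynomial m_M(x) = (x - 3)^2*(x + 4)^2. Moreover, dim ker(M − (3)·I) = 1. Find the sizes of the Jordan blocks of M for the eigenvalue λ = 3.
Block sizes for λ = 3: [2]

Step 1 — from the characteristic polynomial, algebraic multiplicity of λ = 3 is 2. From dim ker(M − (3)·I) = 1, there are exactly 1 Jordan blocks for λ = 3.
Step 2 — from the minimal polynomial, the factor (x − 3)^2 tells us the largest block for λ = 3 has size 2.
Step 3 — with total size 2, 1 blocks, and largest block 2, the block sizes (in nonincreasing order) are [2].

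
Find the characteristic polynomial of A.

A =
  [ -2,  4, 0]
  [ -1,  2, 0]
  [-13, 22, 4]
x^3 - 4*x^2

Expanding det(x·I − A) (e.g. by cofactor expansion or by noting that A is similar to its Jordan form J, which has the same characteristic polynomial as A) gives
  χ_A(x) = x^3 - 4*x^2
which factors as x^2*(x - 4). The eigenvalues (with algebraic multiplicities) are λ = 0 with multiplicity 2, λ = 4 with multiplicity 1.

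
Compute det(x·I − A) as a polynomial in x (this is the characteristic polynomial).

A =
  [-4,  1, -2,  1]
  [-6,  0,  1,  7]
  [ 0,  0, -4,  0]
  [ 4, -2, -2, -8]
x^4 + 16*x^3 + 96*x^2 + 256*x + 256

Expanding det(x·I − A) (e.g. by cofactor expansion or by noting that A is similar to its Jordan form J, which has the same characteristic polynomial as A) gives
  χ_A(x) = x^4 + 16*x^3 + 96*x^2 + 256*x + 256
which factors as (x + 4)^4. The eigenvalues (with algebraic multiplicities) are λ = -4 with multiplicity 4.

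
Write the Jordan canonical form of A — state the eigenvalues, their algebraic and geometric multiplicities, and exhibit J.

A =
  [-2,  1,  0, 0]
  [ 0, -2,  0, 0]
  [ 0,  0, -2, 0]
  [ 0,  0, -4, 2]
J_2(-2) ⊕ J_1(-2) ⊕ J_1(2)

The characteristic polynomial is
  det(x·I − A) = x^4 + 4*x^3 - 16*x - 16 = (x - 2)*(x + 2)^3

Eigenvalues and multiplicities (the geometric multiplicity of λ is n − rank(A − λI), which equals the number of Jordan blocks for λ):
  λ = -2: algebraic multiplicity = 3, geometric multiplicity = 2
  λ = 2: algebraic multiplicity = 1, geometric multiplicity = 1

Determining the block sizes for each eigenvalue:
  λ = -2: 2 blocks summing to 3 forces exactly one block of size 2 and the rest size 1 → block sizes [2, 1]
  λ = 2: one block (gm = 1), so the single block has size am = 1 → block sizes [1]

Assembling the blocks gives a Jordan form
J =
  [-2,  1,  0, 0]
  [ 0, -2,  0, 0]
  [ 0,  0, -2, 0]
  [ 0,  0,  0, 2]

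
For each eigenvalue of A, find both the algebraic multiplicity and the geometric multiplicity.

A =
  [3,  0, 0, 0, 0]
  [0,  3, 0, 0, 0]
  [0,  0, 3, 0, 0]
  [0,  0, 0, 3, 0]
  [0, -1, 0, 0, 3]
λ = 3: alg = 5, geom = 4

Step 1 — factor the characteristic polynomial to read off the algebraic multiplicities:
  χ_A(x) = (x - 3)^5

Step 2 — compute geometric multiplicities via the rank-nullity identity g(λ) = n − rank(A − λI):
  rank(A − (3)·I) = 1, so dim ker(A − (3)·I) = n − 1 = 4

Summary:
  λ = 3: algebraic multiplicity = 5, geometric multiplicity = 4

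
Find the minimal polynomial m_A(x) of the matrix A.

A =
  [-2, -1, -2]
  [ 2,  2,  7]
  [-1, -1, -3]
x^3 + 3*x^2 + 3*x + 1

The characteristic polynomial is χ_A(x) = (x + 1)^3, so the eigenvalues are known. The minimal polynomial is
  m_A(x) = Π_λ (x − λ)^{k_λ}
where k_λ is the size of the *largest* Jordan block for λ (equivalently, the smallest k with (A − λI)^k v = 0 for every generalised eigenvector v of λ).

  λ = -1: largest Jordan block has size 3, contributing (x + 1)^3

So m_A(x) = (x + 1)^3 = x^3 + 3*x^2 + 3*x + 1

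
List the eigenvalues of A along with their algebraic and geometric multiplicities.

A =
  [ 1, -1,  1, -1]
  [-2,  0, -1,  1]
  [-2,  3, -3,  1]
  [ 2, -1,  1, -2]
λ = -1: alg = 4, geom = 2

Step 1 — factor the characteristic polynomial to read off the algebraic multiplicities:
  χ_A(x) = (x + 1)^4

Step 2 — compute geometric multiplicities via the rank-nullity identity g(λ) = n − rank(A − λI):
  rank(A − (-1)·I) = 2, so dim ker(A − (-1)·I) = n − 2 = 2

Summary:
  λ = -1: algebraic multiplicity = 4, geometric multiplicity = 2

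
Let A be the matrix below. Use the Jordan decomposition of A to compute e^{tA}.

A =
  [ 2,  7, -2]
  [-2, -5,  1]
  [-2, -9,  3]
e^{tA} =
  [-3*t^2 + 2*t + 1, -3*t^2/2 + 7*t, -3*t^2/2 - 2*t]
  [2*t^2 - 2*t, t^2 - 5*t + 1, t^2 + t]
  [4*t^2 - 2*t, 2*t^2 - 9*t, 2*t^2 + 3*t + 1]

Strategy: write A = P · J · P⁻¹ where J is a Jordan canonical form, so e^{tA} = P · e^{tJ} · P⁻¹, and e^{tJ} can be computed block-by-block.

A has Jordan form
J =
  [0, 1, 0]
  [0, 0, 1]
  [0, 0, 0]
(up to reordering of blocks).

Per-block formulas:
  For a 3×3 Jordan block J_3(0): exp(t · J_3(0)) = e^(0t)·(I + t·N + (t^2/2)·N^2), where N is the 3×3 nilpotent shift.

After assembling e^{tJ} and conjugating by P, we get:

e^{tA} =
  [-3*t^2 + 2*t + 1, -3*t^2/2 + 7*t, -3*t^2/2 - 2*t]
  [2*t^2 - 2*t, t^2 - 5*t + 1, t^2 + t]
  [4*t^2 - 2*t, 2*t^2 - 9*t, 2*t^2 + 3*t + 1]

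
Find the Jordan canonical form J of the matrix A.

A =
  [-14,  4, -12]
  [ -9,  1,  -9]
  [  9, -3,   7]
J_2(-2) ⊕ J_1(-2)

The characteristic polynomial is
  det(x·I − A) = x^3 + 6*x^2 + 12*x + 8 = (x + 2)^3

Eigenvalues and multiplicities (the geometric multiplicity of λ is n − rank(A − λI), which equals the number of Jordan blocks for λ):
  λ = -2: algebraic multiplicity = 3, geometric multiplicity = 2

Determining the block sizes for each eigenvalue:
  λ = -2: 2 blocks summing to 3 forces exactly one block of size 2 and the rest size 1 → block sizes [2, 1]

Assembling the blocks gives a Jordan form
J =
  [-2,  1,  0]
  [ 0, -2,  0]
  [ 0,  0, -2]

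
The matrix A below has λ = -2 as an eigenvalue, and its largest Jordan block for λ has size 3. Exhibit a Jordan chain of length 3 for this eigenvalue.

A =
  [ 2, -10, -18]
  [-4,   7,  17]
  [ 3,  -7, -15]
A Jordan chain for λ = -2 of length 3:
v_1 = (2, -1, 1)ᵀ
v_2 = (4, -4, 3)ᵀ
v_3 = (1, 0, 0)ᵀ

Let N = A − (-2)·I. We want v_3 with N^3 v_3 = 0 but N^2 v_3 ≠ 0; then v_{j-1} := N · v_j for j = 3, …, 2.

Pick v_3 = (1, 0, 0)ᵀ.
Then v_2 = N · v_3 = (4, -4, 3)ᵀ.
Then v_1 = N · v_2 = (2, -1, 1)ᵀ.

Sanity check: (A − (-2)·I) v_1 = (0, 0, 0)ᵀ = 0. ✓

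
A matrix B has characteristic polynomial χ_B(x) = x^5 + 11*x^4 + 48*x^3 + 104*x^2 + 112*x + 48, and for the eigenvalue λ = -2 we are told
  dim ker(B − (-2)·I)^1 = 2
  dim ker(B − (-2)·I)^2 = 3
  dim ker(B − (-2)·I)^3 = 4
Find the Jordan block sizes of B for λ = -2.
Block sizes for λ = -2: [3, 1]

From the dimensions of kernels of powers, the number of Jordan blocks of size at least j is d_j − d_{j−1} where d_j = dim ker(N^j) (with d_0 = 0). Computing the differences gives [2, 1, 1].
The number of blocks of size exactly k is (#blocks of size ≥ k) − (#blocks of size ≥ k + 1), so the partition is: 1 block(s) of size 1, 1 block(s) of size 3.
In nonincreasing order the block sizes are [3, 1].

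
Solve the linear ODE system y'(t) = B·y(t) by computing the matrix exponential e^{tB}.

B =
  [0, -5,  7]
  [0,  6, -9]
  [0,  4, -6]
e^{tB} =
  [1, -t^2 - 5*t, 3*t^2/2 + 7*t]
  [0, 6*t + 1, -9*t]
  [0, 4*t, 1 - 6*t]

Strategy: write B = P · J · P⁻¹ where J is a Jordan canonical form, so e^{tB} = P · e^{tJ} · P⁻¹, and e^{tJ} can be computed block-by-block.

B has Jordan form
J =
  [0, 1, 0]
  [0, 0, 1]
  [0, 0, 0]
(up to reordering of blocks).

Per-block formulas:
  For a 3×3 Jordan block J_3(0): exp(t · J_3(0)) = e^(0t)·(I + t·N + (t^2/2)·N^2), where N is the 3×3 nilpotent shift.

After assembling e^{tJ} and conjugating by P, we get:

e^{tB} =
  [1, -t^2 - 5*t, 3*t^2/2 + 7*t]
  [0, 6*t + 1, -9*t]
  [0, 4*t, 1 - 6*t]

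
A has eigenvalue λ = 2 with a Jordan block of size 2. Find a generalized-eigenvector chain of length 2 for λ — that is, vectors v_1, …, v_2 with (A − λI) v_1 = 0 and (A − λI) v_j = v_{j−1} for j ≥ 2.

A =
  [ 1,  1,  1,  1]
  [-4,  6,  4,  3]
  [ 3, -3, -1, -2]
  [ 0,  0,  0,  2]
A Jordan chain for λ = 2 of length 2:
v_1 = (-1, -4, 3, 0)ᵀ
v_2 = (1, 0, 0, 0)ᵀ

Let N = A − (2)·I. We want v_2 with N^2 v_2 = 0 but N^1 v_2 ≠ 0; then v_{j-1} := N · v_j for j = 2, …, 2.

Pick v_2 = (1, 0, 0, 0)ᵀ.
Then v_1 = N · v_2 = (-1, -4, 3, 0)ᵀ.

Sanity check: (A − (2)·I) v_1 = (0, 0, 0, 0)ᵀ = 0. ✓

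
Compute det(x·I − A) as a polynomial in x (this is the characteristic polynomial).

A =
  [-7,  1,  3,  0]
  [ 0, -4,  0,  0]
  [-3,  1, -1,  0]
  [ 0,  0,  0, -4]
x^4 + 16*x^3 + 96*x^2 + 256*x + 256

Expanding det(x·I − A) (e.g. by cofactor expansion or by noting that A is similar to its Jordan form J, which has the same characteristic polynomial as A) gives
  χ_A(x) = x^4 + 16*x^3 + 96*x^2 + 256*x + 256
which factors as (x + 4)^4. The eigenvalues (with algebraic multiplicities) are λ = -4 with multiplicity 4.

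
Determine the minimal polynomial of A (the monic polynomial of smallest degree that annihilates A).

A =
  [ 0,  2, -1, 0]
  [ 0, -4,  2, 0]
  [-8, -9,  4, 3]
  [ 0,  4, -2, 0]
x^3

The characteristic polynomial is χ_A(x) = x^4, so the eigenvalues are known. The minimal polynomial is
  m_A(x) = Π_λ (x − λ)^{k_λ}
where k_λ is the size of the *largest* Jordan block for λ (equivalently, the smallest k with (A − λI)^k v = 0 for every generalised eigenvector v of λ).

  λ = 0: largest Jordan block has size 3, contributing (x − 0)^3

So m_A(x) = x^3 = x^3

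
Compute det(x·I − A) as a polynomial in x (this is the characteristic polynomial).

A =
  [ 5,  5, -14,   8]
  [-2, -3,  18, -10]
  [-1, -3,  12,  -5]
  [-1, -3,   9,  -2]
x^4 - 12*x^3 + 54*x^2 - 108*x + 81

Expanding det(x·I − A) (e.g. by cofactor expansion or by noting that A is similar to its Jordan form J, which has the same characteristic polynomial as A) gives
  χ_A(x) = x^4 - 12*x^3 + 54*x^2 - 108*x + 81
which factors as (x - 3)^4. The eigenvalues (with algebraic multiplicities) are λ = 3 with multiplicity 4.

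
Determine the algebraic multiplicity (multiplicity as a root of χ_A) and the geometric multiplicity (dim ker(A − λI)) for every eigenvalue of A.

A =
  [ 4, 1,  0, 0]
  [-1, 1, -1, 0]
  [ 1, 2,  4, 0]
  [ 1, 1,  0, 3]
λ = 3: alg = 4, geom = 2

Step 1 — factor the characteristic polynomial to read off the algebraic multiplicities:
  χ_A(x) = (x - 3)^4

Step 2 — compute geometric multiplicities via the rank-nullity identity g(λ) = n − rank(A − λI):
  rank(A − (3)·I) = 2, so dim ker(A − (3)·I) = n − 2 = 2

Summary:
  λ = 3: algebraic multiplicity = 4, geometric multiplicity = 2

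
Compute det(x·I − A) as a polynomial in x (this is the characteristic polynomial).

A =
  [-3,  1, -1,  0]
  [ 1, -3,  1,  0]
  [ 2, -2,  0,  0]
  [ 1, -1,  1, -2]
x^4 + 8*x^3 + 24*x^2 + 32*x + 16

Expanding det(x·I − A) (e.g. by cofactor expansion or by noting that A is similar to its Jordan form J, which has the same characteristic polynomial as A) gives
  χ_A(x) = x^4 + 8*x^3 + 24*x^2 + 32*x + 16
which factors as (x + 2)^4. The eigenvalues (with algebraic multiplicities) are λ = -2 with multiplicity 4.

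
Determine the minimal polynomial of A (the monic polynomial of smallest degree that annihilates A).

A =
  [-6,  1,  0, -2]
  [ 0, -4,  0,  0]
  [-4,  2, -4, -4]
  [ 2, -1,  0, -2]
x^2 + 8*x + 16

The characteristic polynomial is χ_A(x) = (x + 4)^4, so the eigenvalues are known. The minimal polynomial is
  m_A(x) = Π_λ (x − λ)^{k_λ}
where k_λ is the size of the *largest* Jordan block for λ (equivalently, the smallest k with (A − λI)^k v = 0 for every generalised eigenvector v of λ).

  λ = -4: largest Jordan block has size 2, contributing (x + 4)^2

So m_A(x) = (x + 4)^2 = x^2 + 8*x + 16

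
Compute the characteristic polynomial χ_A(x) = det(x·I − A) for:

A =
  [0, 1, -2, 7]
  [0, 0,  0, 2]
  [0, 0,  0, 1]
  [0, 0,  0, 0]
x^4

Expanding det(x·I − A) (e.g. by cofactor expansion or by noting that A is similar to its Jordan form J, which has the same characteristic polynomial as A) gives
  χ_A(x) = x^4
which factors as x^4. The eigenvalues (with algebraic multiplicities) are λ = 0 with multiplicity 4.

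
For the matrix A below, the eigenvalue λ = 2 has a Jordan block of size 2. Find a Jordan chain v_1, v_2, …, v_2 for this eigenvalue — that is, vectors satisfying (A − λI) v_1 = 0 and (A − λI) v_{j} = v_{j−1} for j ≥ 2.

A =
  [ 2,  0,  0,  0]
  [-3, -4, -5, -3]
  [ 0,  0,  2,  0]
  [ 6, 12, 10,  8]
A Jordan chain for λ = 2 of length 2:
v_1 = (0, -3, 0, 6)ᵀ
v_2 = (1, 0, 0, 0)ᵀ

Let N = A − (2)·I. We want v_2 with N^2 v_2 = 0 but N^1 v_2 ≠ 0; then v_{j-1} := N · v_j for j = 2, …, 2.

Pick v_2 = (1, 0, 0, 0)ᵀ.
Then v_1 = N · v_2 = (0, -3, 0, 6)ᵀ.

Sanity check: (A − (2)·I) v_1 = (0, 0, 0, 0)ᵀ = 0. ✓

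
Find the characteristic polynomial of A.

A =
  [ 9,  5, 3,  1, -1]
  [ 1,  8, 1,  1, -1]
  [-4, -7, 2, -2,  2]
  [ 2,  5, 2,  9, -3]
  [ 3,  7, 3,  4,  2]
x^5 - 30*x^4 + 360*x^3 - 2160*x^2 + 6480*x - 7776

Expanding det(x·I − A) (e.g. by cofactor expansion or by noting that A is similar to its Jordan form J, which has the same characteristic polynomial as A) gives
  χ_A(x) = x^5 - 30*x^4 + 360*x^3 - 2160*x^2 + 6480*x - 7776
which factors as (x - 6)^5. The eigenvalues (with algebraic multiplicities) are λ = 6 with multiplicity 5.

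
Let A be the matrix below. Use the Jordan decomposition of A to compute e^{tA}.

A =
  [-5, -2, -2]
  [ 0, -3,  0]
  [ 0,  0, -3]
e^{tA} =
  [exp(-5*t), -exp(-3*t) + exp(-5*t), -exp(-3*t) + exp(-5*t)]
  [0, exp(-3*t), 0]
  [0, 0, exp(-3*t)]

Strategy: write A = P · J · P⁻¹ where J is a Jordan canonical form, so e^{tA} = P · e^{tJ} · P⁻¹, and e^{tJ} can be computed block-by-block.

A has Jordan form
J =
  [-5,  0,  0]
  [ 0, -3,  0]
  [ 0,  0, -3]
(up to reordering of blocks).

Per-block formulas:
  For a 1×1 block at λ = -3: exp(t · [-3]) = [e^(-3t)].
  For a 1×1 block at λ = -5: exp(t · [-5]) = [e^(-5t)].

After assembling e^{tJ} and conjugating by P, we get:

e^{tA} =
  [exp(-5*t), -exp(-3*t) + exp(-5*t), -exp(-3*t) + exp(-5*t)]
  [0, exp(-3*t), 0]
  [0, 0, exp(-3*t)]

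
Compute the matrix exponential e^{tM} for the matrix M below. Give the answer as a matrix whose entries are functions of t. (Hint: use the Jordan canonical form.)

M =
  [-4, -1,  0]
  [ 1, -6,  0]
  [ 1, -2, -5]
e^{tM} =
  [t*exp(-5*t) + exp(-5*t), -t*exp(-5*t), 0]
  [t*exp(-5*t), -t*exp(-5*t) + exp(-5*t), 0]
  [-t^2*exp(-5*t)/2 + t*exp(-5*t), t^2*exp(-5*t)/2 - 2*t*exp(-5*t), exp(-5*t)]

Strategy: write M = P · J · P⁻¹ where J is a Jordan canonical form, so e^{tM} = P · e^{tJ} · P⁻¹, and e^{tJ} can be computed block-by-block.

M has Jordan form
J =
  [-5,  1,  0]
  [ 0, -5,  1]
  [ 0,  0, -5]
(up to reordering of blocks).

Per-block formulas:
  For a 3×3 Jordan block J_3(-5): exp(t · J_3(-5)) = e^(-5t)·(I + t·N + (t^2/2)·N^2), where N is the 3×3 nilpotent shift.

After assembling e^{tJ} and conjugating by P, we get:

e^{tM} =
  [t*exp(-5*t) + exp(-5*t), -t*exp(-5*t), 0]
  [t*exp(-5*t), -t*exp(-5*t) + exp(-5*t), 0]
  [-t^2*exp(-5*t)/2 + t*exp(-5*t), t^2*exp(-5*t)/2 - 2*t*exp(-5*t), exp(-5*t)]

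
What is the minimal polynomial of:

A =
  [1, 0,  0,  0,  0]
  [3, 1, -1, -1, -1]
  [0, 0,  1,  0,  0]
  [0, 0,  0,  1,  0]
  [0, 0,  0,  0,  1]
x^2 - 2*x + 1

The characteristic polynomial is χ_A(x) = (x - 1)^5, so the eigenvalues are known. The minimal polynomial is
  m_A(x) = Π_λ (x − λ)^{k_λ}
where k_λ is the size of the *largest* Jordan block for λ (equivalently, the smallest k with (A − λI)^k v = 0 for every generalised eigenvector v of λ).

  λ = 1: largest Jordan block has size 2, contributing (x − 1)^2

So m_A(x) = (x - 1)^2 = x^2 - 2*x + 1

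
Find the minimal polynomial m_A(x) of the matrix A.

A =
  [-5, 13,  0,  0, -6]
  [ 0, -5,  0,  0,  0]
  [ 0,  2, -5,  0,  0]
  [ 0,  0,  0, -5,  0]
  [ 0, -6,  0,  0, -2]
x^3 + 12*x^2 + 45*x + 50

The characteristic polynomial is χ_A(x) = (x + 2)*(x + 5)^4, so the eigenvalues are known. The minimal polynomial is
  m_A(x) = Π_λ (x − λ)^{k_λ}
where k_λ is the size of the *largest* Jordan block for λ (equivalently, the smallest k with (A − λI)^k v = 0 for every generalised eigenvector v of λ).

  λ = -5: largest Jordan block has size 2, contributing (x + 5)^2
  λ = -2: largest Jordan block has size 1, contributing (x + 2)

So m_A(x) = (x + 2)*(x + 5)^2 = x^3 + 12*x^2 + 45*x + 50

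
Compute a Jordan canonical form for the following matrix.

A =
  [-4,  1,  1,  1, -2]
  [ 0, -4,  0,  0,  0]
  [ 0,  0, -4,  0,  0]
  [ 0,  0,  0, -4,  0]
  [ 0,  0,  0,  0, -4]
J_2(-4) ⊕ J_1(-4) ⊕ J_1(-4) ⊕ J_1(-4)

The characteristic polynomial is
  det(x·I − A) = x^5 + 20*x^4 + 160*x^3 + 640*x^2 + 1280*x + 1024 = (x + 4)^5

Eigenvalues and multiplicities (the geometric multiplicity of λ is n − rank(A − λI), which equals the number of Jordan blocks for λ):
  λ = -4: algebraic multiplicity = 5, geometric multiplicity = 4

Determining the block sizes for each eigenvalue:
  λ = -4: 4 blocks summing to 5 forces exactly one block of size 2 and the rest size 1 → block sizes [2, 1, 1, 1]

Assembling the blocks gives a Jordan form
J =
  [-4,  1,  0,  0,  0]
  [ 0, -4,  0,  0,  0]
  [ 0,  0, -4,  0,  0]
  [ 0,  0,  0, -4,  0]
  [ 0,  0,  0,  0, -4]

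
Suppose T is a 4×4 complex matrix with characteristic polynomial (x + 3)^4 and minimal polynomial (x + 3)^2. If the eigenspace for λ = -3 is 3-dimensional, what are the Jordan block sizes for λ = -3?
Block sizes for λ = -3: [2, 1, 1]

Step 1 — from the characteristic polynomial, algebraic multiplicity of λ = -3 is 4. From dim ker(T − (-3)·I) = 3, there are exactly 3 Jordan blocks for λ = -3.
Step 2 — from the minimal polynomial, the factor (x + 3)^2 tells us the largest block for λ = -3 has size 2.
Step 3 — with total size 4, 3 blocks, and largest block 2, the block sizes (in nonincreasing order) are [2, 1, 1].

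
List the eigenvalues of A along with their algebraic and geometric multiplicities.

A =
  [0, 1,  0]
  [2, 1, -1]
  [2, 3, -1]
λ = 0: alg = 3, geom = 1

Step 1 — factor the characteristic polynomial to read off the algebraic multiplicities:
  χ_A(x) = x^3

Step 2 — compute geometric multiplicities via the rank-nullity identity g(λ) = n − rank(A − λI):
  rank(A − (0)·I) = 2, so dim ker(A − (0)·I) = n − 2 = 1

Summary:
  λ = 0: algebraic multiplicity = 3, geometric multiplicity = 1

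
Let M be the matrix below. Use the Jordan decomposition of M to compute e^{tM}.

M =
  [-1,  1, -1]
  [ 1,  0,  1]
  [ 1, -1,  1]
e^{tM} =
  [t^2/2 - t + 1, t, t^2/2 - t]
  [t, 1, t]
  [-t^2/2 + t, -t, -t^2/2 + t + 1]

Strategy: write M = P · J · P⁻¹ where J is a Jordan canonical form, so e^{tM} = P · e^{tJ} · P⁻¹, and e^{tJ} can be computed block-by-block.

M has Jordan form
J =
  [0, 1, 0]
  [0, 0, 1]
  [0, 0, 0]
(up to reordering of blocks).

Per-block formulas:
  For a 3×3 Jordan block J_3(0): exp(t · J_3(0)) = e^(0t)·(I + t·N + (t^2/2)·N^2), where N is the 3×3 nilpotent shift.

After assembling e^{tJ} and conjugating by P, we get:

e^{tM} =
  [t^2/2 - t + 1, t, t^2/2 - t]
  [t, 1, t]
  [-t^2/2 + t, -t, -t^2/2 + t + 1]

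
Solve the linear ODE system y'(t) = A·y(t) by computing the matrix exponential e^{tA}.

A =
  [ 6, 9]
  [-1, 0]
e^{tA} =
  [3*t*exp(3*t) + exp(3*t), 9*t*exp(3*t)]
  [-t*exp(3*t), -3*t*exp(3*t) + exp(3*t)]

Strategy: write A = P · J · P⁻¹ where J is a Jordan canonical form, so e^{tA} = P · e^{tJ} · P⁻¹, and e^{tJ} can be computed block-by-block.

A has Jordan form
J =
  [3, 1]
  [0, 3]
(up to reordering of blocks).

Per-block formulas:
  For a 2×2 Jordan block J_2(3): exp(t · J_2(3)) = e^(3t)·(I + t·N), where N is the 2×2 nilpotent shift.

After assembling e^{tJ} and conjugating by P, we get:

e^{tA} =
  [3*t*exp(3*t) + exp(3*t), 9*t*exp(3*t)]
  [-t*exp(3*t), -3*t*exp(3*t) + exp(3*t)]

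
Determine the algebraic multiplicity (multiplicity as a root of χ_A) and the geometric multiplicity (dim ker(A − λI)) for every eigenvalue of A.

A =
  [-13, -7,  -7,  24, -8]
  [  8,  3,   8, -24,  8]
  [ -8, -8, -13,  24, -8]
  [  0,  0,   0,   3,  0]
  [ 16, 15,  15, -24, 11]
λ = -5: alg = 3, geom = 2; λ = 3: alg = 2, geom = 2

Step 1 — factor the characteristic polynomial to read off the algebraic multiplicities:
  χ_A(x) = (x - 3)^2*(x + 5)^3

Step 2 — compute geometric multiplicities via the rank-nullity identity g(λ) = n − rank(A − λI):
  rank(A − (-5)·I) = 3, so dim ker(A − (-5)·I) = n − 3 = 2
  rank(A − (3)·I) = 3, so dim ker(A − (3)·I) = n − 3 = 2

Summary:
  λ = -5: algebraic multiplicity = 3, geometric multiplicity = 2
  λ = 3: algebraic multiplicity = 2, geometric multiplicity = 2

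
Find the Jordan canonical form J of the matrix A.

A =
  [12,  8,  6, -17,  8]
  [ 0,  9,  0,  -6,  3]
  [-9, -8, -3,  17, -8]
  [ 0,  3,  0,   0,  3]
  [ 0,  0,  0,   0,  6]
J_1(3) ⊕ J_1(3) ⊕ J_2(6) ⊕ J_1(6)

The characteristic polynomial is
  det(x·I − A) = x^5 - 24*x^4 + 225*x^3 - 1026*x^2 + 2268*x - 1944 = (x - 6)^3*(x - 3)^2

Eigenvalues and multiplicities (the geometric multiplicity of λ is n − rank(A − λI), which equals the number of Jordan blocks for λ):
  λ = 3: algebraic multiplicity = 2, geometric multiplicity = 2
  λ = 6: algebraic multiplicity = 3, geometric multiplicity = 2

Determining the block sizes for each eigenvalue:
  λ = 3: gm = am = 2, so every block has size 1 → block sizes [1, 1]
  λ = 6: 2 blocks summing to 3 forces exactly one block of size 2 and the rest size 1 → block sizes [2, 1]

Assembling the blocks gives a Jordan form
J =
  [3, 0, 0, 0, 0]
  [0, 3, 0, 0, 0]
  [0, 0, 6, 1, 0]
  [0, 0, 0, 6, 0]
  [0, 0, 0, 0, 6]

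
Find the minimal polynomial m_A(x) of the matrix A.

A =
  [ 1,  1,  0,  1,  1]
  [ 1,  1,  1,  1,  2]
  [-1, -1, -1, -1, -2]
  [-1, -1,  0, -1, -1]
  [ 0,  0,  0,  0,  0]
x^3

The characteristic polynomial is χ_A(x) = x^5, so the eigenvalues are known. The minimal polynomial is
  m_A(x) = Π_λ (x − λ)^{k_λ}
where k_λ is the size of the *largest* Jordan block for λ (equivalently, the smallest k with (A − λI)^k v = 0 for every generalised eigenvector v of λ).

  λ = 0: largest Jordan block has size 3, contributing (x − 0)^3

So m_A(x) = x^3 = x^3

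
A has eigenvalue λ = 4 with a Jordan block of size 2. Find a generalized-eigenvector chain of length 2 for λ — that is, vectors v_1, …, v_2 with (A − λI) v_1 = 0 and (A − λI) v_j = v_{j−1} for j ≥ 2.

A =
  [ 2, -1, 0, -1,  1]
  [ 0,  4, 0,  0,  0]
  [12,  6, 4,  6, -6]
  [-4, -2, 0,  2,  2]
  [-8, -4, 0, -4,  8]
A Jordan chain for λ = 4 of length 2:
v_1 = (-2, 0, 12, -4, -8)ᵀ
v_2 = (1, 0, 0, 0, 0)ᵀ

Let N = A − (4)·I. We want v_2 with N^2 v_2 = 0 but N^1 v_2 ≠ 0; then v_{j-1} := N · v_j for j = 2, …, 2.

Pick v_2 = (1, 0, 0, 0, 0)ᵀ.
Then v_1 = N · v_2 = (-2, 0, 12, -4, -8)ᵀ.

Sanity check: (A − (4)·I) v_1 = (0, 0, 0, 0, 0)ᵀ = 0. ✓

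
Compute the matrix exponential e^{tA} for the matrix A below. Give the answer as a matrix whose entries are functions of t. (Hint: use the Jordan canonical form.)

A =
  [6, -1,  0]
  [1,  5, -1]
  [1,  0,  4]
e^{tA} =
  [t*exp(5*t) + exp(5*t), -t^2*exp(5*t)/2 - t*exp(5*t), t^2*exp(5*t)/2]
  [t*exp(5*t), -t^2*exp(5*t)/2 + exp(5*t), t^2*exp(5*t)/2 - t*exp(5*t)]
  [t*exp(5*t), -t^2*exp(5*t)/2, t^2*exp(5*t)/2 - t*exp(5*t) + exp(5*t)]

Strategy: write A = P · J · P⁻¹ where J is a Jordan canonical form, so e^{tA} = P · e^{tJ} · P⁻¹, and e^{tJ} can be computed block-by-block.

A has Jordan form
J =
  [5, 1, 0]
  [0, 5, 1]
  [0, 0, 5]
(up to reordering of blocks).

Per-block formulas:
  For a 3×3 Jordan block J_3(5): exp(t · J_3(5)) = e^(5t)·(I + t·N + (t^2/2)·N^2), where N is the 3×3 nilpotent shift.

After assembling e^{tJ} and conjugating by P, we get:

e^{tA} =
  [t*exp(5*t) + exp(5*t), -t^2*exp(5*t)/2 - t*exp(5*t), t^2*exp(5*t)/2]
  [t*exp(5*t), -t^2*exp(5*t)/2 + exp(5*t), t^2*exp(5*t)/2 - t*exp(5*t)]
  [t*exp(5*t), -t^2*exp(5*t)/2, t^2*exp(5*t)/2 - t*exp(5*t) + exp(5*t)]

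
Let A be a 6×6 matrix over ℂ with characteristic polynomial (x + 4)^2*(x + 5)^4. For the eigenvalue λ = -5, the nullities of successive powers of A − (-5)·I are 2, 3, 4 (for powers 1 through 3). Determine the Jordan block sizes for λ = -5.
Block sizes for λ = -5: [3, 1]

From the dimensions of kernels of powers, the number of Jordan blocks of size at least j is d_j − d_{j−1} where d_j = dim ker(N^j) (with d_0 = 0). Computing the differences gives [2, 1, 1].
The number of blocks of size exactly k is (#blocks of size ≥ k) − (#blocks of size ≥ k + 1), so the partition is: 1 block(s) of size 1, 1 block(s) of size 3.
In nonincreasing order the block sizes are [3, 1].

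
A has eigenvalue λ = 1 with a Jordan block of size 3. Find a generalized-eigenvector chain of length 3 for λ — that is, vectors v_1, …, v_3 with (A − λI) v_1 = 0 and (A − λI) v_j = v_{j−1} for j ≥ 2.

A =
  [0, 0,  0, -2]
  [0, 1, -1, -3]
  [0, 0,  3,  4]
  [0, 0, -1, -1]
A Jordan chain for λ = 1 of length 3:
v_1 = (0, -1, 0, 0)ᵀ
v_2 = (-2, 1, -2, 1)ᵀ
v_3 = (2, 0, -1, 0)ᵀ

Let N = A − (1)·I. We want v_3 with N^3 v_3 = 0 but N^2 v_3 ≠ 0; then v_{j-1} := N · v_j for j = 3, …, 2.

Pick v_3 = (2, 0, -1, 0)ᵀ.
Then v_2 = N · v_3 = (-2, 1, -2, 1)ᵀ.
Then v_1 = N · v_2 = (0, -1, 0, 0)ᵀ.

Sanity check: (A − (1)·I) v_1 = (0, 0, 0, 0)ᵀ = 0. ✓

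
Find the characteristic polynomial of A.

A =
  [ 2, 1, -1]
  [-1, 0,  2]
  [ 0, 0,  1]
x^3 - 3*x^2 + 3*x - 1

Expanding det(x·I − A) (e.g. by cofactor expansion or by noting that A is similar to its Jordan form J, which has the same characteristic polynomial as A) gives
  χ_A(x) = x^3 - 3*x^2 + 3*x - 1
which factors as (x - 1)^3. The eigenvalues (with algebraic multiplicities) are λ = 1 with multiplicity 3.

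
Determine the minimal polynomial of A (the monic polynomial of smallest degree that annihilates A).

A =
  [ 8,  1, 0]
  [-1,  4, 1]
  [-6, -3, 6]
x^3 - 18*x^2 + 108*x - 216

The characteristic polynomial is χ_A(x) = (x - 6)^3, so the eigenvalues are known. The minimal polynomial is
  m_A(x) = Π_λ (x − λ)^{k_λ}
where k_λ is the size of the *largest* Jordan block for λ (equivalently, the smallest k with (A − λI)^k v = 0 for every generalised eigenvector v of λ).

  λ = 6: largest Jordan block has size 3, contributing (x − 6)^3

So m_A(x) = (x - 6)^3 = x^3 - 18*x^2 + 108*x - 216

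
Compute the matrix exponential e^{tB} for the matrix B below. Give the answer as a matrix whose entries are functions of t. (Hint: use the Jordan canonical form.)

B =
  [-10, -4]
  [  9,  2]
e^{tB} =
  [-6*t*exp(-4*t) + exp(-4*t), -4*t*exp(-4*t)]
  [9*t*exp(-4*t), 6*t*exp(-4*t) + exp(-4*t)]

Strategy: write B = P · J · P⁻¹ where J is a Jordan canonical form, so e^{tB} = P · e^{tJ} · P⁻¹, and e^{tJ} can be computed block-by-block.

B has Jordan form
J =
  [-4,  1]
  [ 0, -4]
(up to reordering of blocks).

Per-block formulas:
  For a 2×2 Jordan block J_2(-4): exp(t · J_2(-4)) = e^(-4t)·(I + t·N), where N is the 2×2 nilpotent shift.

After assembling e^{tJ} and conjugating by P, we get:

e^{tB} =
  [-6*t*exp(-4*t) + exp(-4*t), -4*t*exp(-4*t)]
  [9*t*exp(-4*t), 6*t*exp(-4*t) + exp(-4*t)]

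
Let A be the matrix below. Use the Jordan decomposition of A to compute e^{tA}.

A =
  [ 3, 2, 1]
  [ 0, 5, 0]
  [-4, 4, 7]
e^{tA} =
  [-2*t*exp(5*t) + exp(5*t), 2*t*exp(5*t), t*exp(5*t)]
  [0, exp(5*t), 0]
  [-4*t*exp(5*t), 4*t*exp(5*t), 2*t*exp(5*t) + exp(5*t)]

Strategy: write A = P · J · P⁻¹ where J is a Jordan canonical form, so e^{tA} = P · e^{tJ} · P⁻¹, and e^{tJ} can be computed block-by-block.

A has Jordan form
J =
  [5, 1, 0]
  [0, 5, 0]
  [0, 0, 5]
(up to reordering of blocks).

Per-block formulas:
  For a 2×2 Jordan block J_2(5): exp(t · J_2(5)) = e^(5t)·(I + t·N), where N is the 2×2 nilpotent shift.
  For a 1×1 block at λ = 5: exp(t · [5]) = [e^(5t)].

After assembling e^{tJ} and conjugating by P, we get:

e^{tA} =
  [-2*t*exp(5*t) + exp(5*t), 2*t*exp(5*t), t*exp(5*t)]
  [0, exp(5*t), 0]
  [-4*t*exp(5*t), 4*t*exp(5*t), 2*t*exp(5*t) + exp(5*t)]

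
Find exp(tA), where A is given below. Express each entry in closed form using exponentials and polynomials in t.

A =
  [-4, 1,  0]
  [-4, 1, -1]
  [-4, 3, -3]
e^{tA} =
  [-2*t*exp(-2*t) + exp(-2*t), t^2*exp(-2*t)/2 + t*exp(-2*t), -t^2*exp(-2*t)/2]
  [-4*t*exp(-2*t), t^2*exp(-2*t) + 3*t*exp(-2*t) + exp(-2*t), -t^2*exp(-2*t) - t*exp(-2*t)]
  [-4*t*exp(-2*t), t^2*exp(-2*t) + 3*t*exp(-2*t), -t^2*exp(-2*t) - t*exp(-2*t) + exp(-2*t)]

Strategy: write A = P · J · P⁻¹ where J is a Jordan canonical form, so e^{tA} = P · e^{tJ} · P⁻¹, and e^{tJ} can be computed block-by-block.

A has Jordan form
J =
  [-2,  1,  0]
  [ 0, -2,  1]
  [ 0,  0, -2]
(up to reordering of blocks).

Per-block formulas:
  For a 3×3 Jordan block J_3(-2): exp(t · J_3(-2)) = e^(-2t)·(I + t·N + (t^2/2)·N^2), where N is the 3×3 nilpotent shift.

After assembling e^{tJ} and conjugating by P, we get:

e^{tA} =
  [-2*t*exp(-2*t) + exp(-2*t), t^2*exp(-2*t)/2 + t*exp(-2*t), -t^2*exp(-2*t)/2]
  [-4*t*exp(-2*t), t^2*exp(-2*t) + 3*t*exp(-2*t) + exp(-2*t), -t^2*exp(-2*t) - t*exp(-2*t)]
  [-4*t*exp(-2*t), t^2*exp(-2*t) + 3*t*exp(-2*t), -t^2*exp(-2*t) - t*exp(-2*t) + exp(-2*t)]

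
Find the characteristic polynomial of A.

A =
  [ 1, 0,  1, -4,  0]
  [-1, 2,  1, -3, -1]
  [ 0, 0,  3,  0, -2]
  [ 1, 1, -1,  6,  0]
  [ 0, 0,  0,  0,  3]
x^5 - 15*x^4 + 90*x^3 - 270*x^2 + 405*x - 243

Expanding det(x·I − A) (e.g. by cofactor expansion or by noting that A is similar to its Jordan form J, which has the same characteristic polynomial as A) gives
  χ_A(x) = x^5 - 15*x^4 + 90*x^3 - 270*x^2 + 405*x - 243
which factors as (x - 3)^5. The eigenvalues (with algebraic multiplicities) are λ = 3 with multiplicity 5.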